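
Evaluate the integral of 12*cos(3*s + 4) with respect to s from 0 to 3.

Let u = 3*s + 4, so du = 3 ds. When s = 0, u = 4; when s = 3, u = 13.
The integral becomes 4·∫ cos(u) du from 4 to 13, with antiderivative 4*sin(u).
Back in s: F(s) = 4*sin(3*s + 4).
Then F(3) - F(0) = (4*sin(13)) - (4*sin(4)) = 4*sin(13) - 4*sin(4).

4*sin(13) - 4*sin(4)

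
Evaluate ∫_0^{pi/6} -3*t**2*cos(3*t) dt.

2/9 - pi**2/36

Integrate by parts twice (u = t^2, dv = -3*cos(3*t) dt).
An antiderivative is F(t) = -t**2*sin(3*t) - 2*t*cos(3*t)/3 + 2*sin(3*t)/9.
Then F(pi/6) - F(0) = (2/9 - pi**2/36) - (0) = 2/9 - pi**2/36.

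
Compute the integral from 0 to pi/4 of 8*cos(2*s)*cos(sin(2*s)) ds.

Let u = sin(2*s), so du = 2*cos(2*s) ds. When s = 0, u = 0; when s = pi/4, u = 1.
The integral becomes 4·∫ cos(u) du from 0 to 1, with antiderivative 4*sin(u).
Back in s: F(s) = 4*sin(sin(2*s)).
Then F(pi/4) - F(0) = (4*sin(1)) - (0) = 4*sin(1).

4*sin(1)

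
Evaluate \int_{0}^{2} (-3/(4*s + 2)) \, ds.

An antiderivative is F(s) = -3*log(4*s + 2)/4.
Then F(2) - F(0) = (-3*log(10)/4) - (-3*log(2)/4) = -3*log(5)/4.

-3*log(5)/4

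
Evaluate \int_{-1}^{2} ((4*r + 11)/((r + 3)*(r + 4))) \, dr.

Factor the denominator: r**2 + 7*r + 12 = (r + 4)(r + 3).
Partial fractions: (4*r + 11)/((r + 3)*(r + 4)) = 5/(r + 4) - 1/(r + 3).
An antiderivative is F(r) = -log(r + 3) + 5*log(r + 4).
Then F(2) - F(-1) = (-log(5) + 5*log(2) + 5*log(3)) - (-log(2) + 5*log(3)) = log(64/5).

log(64/5)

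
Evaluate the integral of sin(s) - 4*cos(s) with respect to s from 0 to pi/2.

An antiderivative is F(s) = -4*sin(s) - cos(s).
Then F(pi/2) - F(0) = (-4) - (-1) = -3.

-3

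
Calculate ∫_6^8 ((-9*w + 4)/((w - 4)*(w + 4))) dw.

-9*log(2) - 5*log(3) + 5*log(5)

Factor the denominator: w**2 - 16 = (w + 4)(w - 4).
Partial fractions: (-9*w + 4)/((w - 4)*(w + 4)) = -5/(w + 4) - 4/(w - 4).
An antiderivative is F(w) = -4*log(w - 4) - 5*log(w + 4).
Then F(8) - F(6) = (-18*log(2) - 5*log(3)) - (-5*log(5) - 9*log(2)) = -9*log(2) - 5*log(3) + 5*log(5).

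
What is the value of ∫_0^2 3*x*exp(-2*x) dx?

Integrate by parts once (u = x, dv = 3*exp(-2*x) dx).
An antiderivative is F(x) = (-6*x - 3)*exp(-2*x)/4.
Then F(2) - F(0) = (-15*exp(-4)/4) - (-3/4) = 3/4 - 15*exp(-4)/4.

3/4 - 15*exp(-4)/4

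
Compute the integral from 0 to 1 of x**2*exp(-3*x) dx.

Integrate by parts twice (u = x^2, dv = exp(-3*x) dx).
An antiderivative is F(x) = (-9*x**2 - 6*x - 2)*exp(-3*x)/27.
Then F(1) - F(0) = (-17*exp(-3)/27) - (-2/27) = 2/27 - 17*exp(-3)/27.

2/27 - 17*exp(-3)/27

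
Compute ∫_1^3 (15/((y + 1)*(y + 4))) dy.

Factor the denominator: y**2 + 5*y + 4 = (y + 4)(y + 1).
Partial fractions: 15/((y + 1)*(y + 4)) = -5/(y + 4) + 5/(y + 1).
An antiderivative is F(y) = 5*log(y + 1) - 5*log(y + 4).
Then F(3) - F(1) = (-5*log(7) + 10*log(2)) - (-5*log(5) + 5*log(2)) = -5*log(7) + 5*log(2) + 5*log(5).

-5*log(7) + 5*log(2) + 5*log(5)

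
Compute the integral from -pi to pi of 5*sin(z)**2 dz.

5*pi

Use the identity sin^2(z) = (1 - cos(2*z))/2.
An antiderivative is F(z) = 5*z/2 - 5*sin(2*z)/4.
Then F(pi) - F(-pi) = (5*pi/2) - (-5*pi/2) = 5*pi.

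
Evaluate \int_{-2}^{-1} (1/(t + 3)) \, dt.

An antiderivative is F(t) = log(t + 3).
Then F(-1) - F(-2) = (log(2)) - (0) = log(2).

log(2)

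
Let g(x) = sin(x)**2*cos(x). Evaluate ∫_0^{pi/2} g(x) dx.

1/3

Let u = sin(x), so du = cos(x) dx. When x = 0, u = 0; when x = pi/2, u = 1.
The integral becomes ∫ u**2 du from 0 to 1, with antiderivative u**3/3.
Back in x: F(x) = sin(x)**3/3.
Then F(pi/2) - F(0) = (1/3) - (0) = 1/3.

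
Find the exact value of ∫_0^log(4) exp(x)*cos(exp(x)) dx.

-sin(1) + sin(4)

Let u = exp(x), so du = exp(x) dx. When x = 0, u = 1; when x = log(4), u = 4.
The integral becomes ∫ cos(u) du from 1 to 4, with antiderivative sin(u).
Back in x: F(x) = sin(exp(x)).
Then F(log(4)) - F(0) = (sin(4)) - (sin(1)) = -sin(1) + sin(4).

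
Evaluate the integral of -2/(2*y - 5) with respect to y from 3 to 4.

An antiderivative is F(y) = -log(2*y - 5).
Then F(4) - F(3) = (-log(3)) - (0) = -log(3).

-log(3)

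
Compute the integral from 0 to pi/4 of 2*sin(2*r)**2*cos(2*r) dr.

1/3

Let u = sin(2*r), so du = 2*cos(2*r) dr. When r = 0, u = 0; when r = pi/4, u = 1.
The integral becomes ∫ u**2 du from 0 to 1, with antiderivative u**3/3.
Back in r: F(r) = sin(2*r)**3/3.
Then F(pi/4) - F(0) = (1/3) - (0) = 1/3.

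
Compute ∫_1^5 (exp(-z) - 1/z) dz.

-log(5) - exp(-5) + exp(-1)

An antiderivative is F(z) = -log(z) - exp(-z).
Then F(5) - F(1) = (-log(5) - exp(-5)) - (-exp(-1)) = -log(5) - exp(-5) + exp(-1).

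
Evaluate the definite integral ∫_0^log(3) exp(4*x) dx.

Let u = exp(x), so du = exp(x) dx. When x = 0, u = 1; when x = log(3), u = 3.
The integral becomes ∫ u**3 du from 1 to 3, with antiderivative u**4/4.
Back in x: F(x) = exp(4*x)/4.
Then F(log(3)) - F(0) = (81/4) - (1/4) = 20.

20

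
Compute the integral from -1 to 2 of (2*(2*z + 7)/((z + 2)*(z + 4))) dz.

7*log(2)

Factor the denominator: z**2 + 6*z + 8 = (z + 4)(z + 2).
Partial fractions: 2*(2*z + 7)/((z + 2)*(z + 4)) = 1/(z + 4) + 3/(z + 2).
An antiderivative is F(z) = 3*log(z + 2) + log(z + 4).
Then F(2) - F(-1) = (log(3) + 7*log(2)) - (log(3)) = 7*log(2).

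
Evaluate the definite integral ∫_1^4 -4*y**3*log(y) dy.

Integrate by parts once (u = ln y, dv = -4*y**3 dy).
An antiderivative is F(y) = -y**4*(4*log(y) - 1)/4.
Then F(4) - F(1) = (64 - 512*log(2)) - (1/4) = 255/4 - 512*log(2).

255/4 - 512*log(2)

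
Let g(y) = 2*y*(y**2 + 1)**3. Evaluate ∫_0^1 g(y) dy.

Let u = y**2 + 1, so du = 2*y dy. When y = 0, u = 1; when y = 1, u = 2.
The integral becomes ∫ u**3 du from 1 to 2, with antiderivative u**4/4.
Back in y: F(y) = (y**2 + 1)**4/4.
Then F(1) - F(0) = (4) - (1/4) = 15/4.

15/4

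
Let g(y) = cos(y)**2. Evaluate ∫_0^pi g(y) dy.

Use the identity cos^2(y) = (1 + cos(2*y))/2.
An antiderivative is F(y) = y/2 + sin(2*y)/4.
Then F(pi) - F(0) = (pi/2) - (0) = pi/2.

pi/2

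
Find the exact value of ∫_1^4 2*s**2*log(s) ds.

Integrate by parts once (u = ln s, dv = 2*s**2 ds).
An antiderivative is F(s) = 2*s**3*(3*log(s) - 1)/9.
Then F(4) - F(1) = (-128/9 + 256*log(2)/3) - (-2/9) = -14 + 256*log(2)/3.

-14 + 256*log(2)/3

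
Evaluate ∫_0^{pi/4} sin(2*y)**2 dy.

pi/8

Use the identity sin^2(2*y) = (1 - cos(4*y))/2.
An antiderivative is F(y) = y/2 - sin(4*y)/8.
Then F(pi/4) - F(0) = (pi/8) - (0) = pi/8.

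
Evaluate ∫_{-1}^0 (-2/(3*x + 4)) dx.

An antiderivative is F(x) = -2*log(3*x + 4)/3.
Then F(0) - F(-1) = (-4*log(2)/3) - (0) = -4*log(2)/3.

-4*log(2)/3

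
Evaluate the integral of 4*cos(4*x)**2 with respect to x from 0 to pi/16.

Use the identity cos^2(4*x) = (1 + cos(8*x))/2.
An antiderivative is F(x) = 2*x + sin(8*x)/4.
Then F(pi/16) - F(0) = (1/4 + pi/8) - (0) = 1/4 + pi/8.

1/4 + pi/8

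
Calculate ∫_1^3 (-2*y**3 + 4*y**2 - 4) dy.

By the power rule, an antiderivative is F(y) = -y**4/2 + 4*y**3/3 - 4*y.
Then F(3) - F(1) = (-33/2) - (-19/6) = -40/3.

-40/3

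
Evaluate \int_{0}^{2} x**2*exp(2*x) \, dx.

-1/4 + 5*exp(4)/4

Integrate by parts twice (u = x^2, dv = exp(2*x) dx).
An antiderivative is F(x) = (2*x**2 - 2*x + 1)*exp(2*x)/4.
Then F(2) - F(0) = (5*exp(4)/4) - (1/4) = -1/4 + 5*exp(4)/4.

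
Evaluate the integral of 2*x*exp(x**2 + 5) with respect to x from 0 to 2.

-exp(5) + exp(9)

Let u = x**2 + 5, so du = 2*x dx. When x = 0, u = 5; when x = 2, u = 9.
The integral becomes ∫ exp(u) du from 5 to 9, with antiderivative exp(u).
Back in x: F(x) = exp(x**2 + 5).
Then F(2) - F(0) = (exp(9)) - (exp(5)) = -exp(5) + exp(9).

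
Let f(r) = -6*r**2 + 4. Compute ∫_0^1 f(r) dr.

2

By the power rule, an antiderivative is F(r) = -2*r**3 + 4*r.
Then F(1) - F(0) = (2) - (0) = 2.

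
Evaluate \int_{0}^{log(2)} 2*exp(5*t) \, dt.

62/5

Let u = exp(t), so du = exp(t) dt. When t = 0, u = 1; when t = log(2), u = 2.
The integral becomes 2·∫ u**4 du from 1 to 2, with antiderivative 2*u**5/5.
Back in t: F(t) = 2*exp(5*t)/5.
Then F(log(2)) - F(0) = (64/5) - (2/5) = 62/5.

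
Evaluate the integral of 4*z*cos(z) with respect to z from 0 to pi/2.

-4 + 2*pi

Integrate by parts once (u = z, dv = 4*cos(z) dz).
An antiderivative is F(z) = 4*z*sin(z) + 4*cos(z).
Then F(pi/2) - F(0) = (2*pi) - (4) = -4 + 2*pi.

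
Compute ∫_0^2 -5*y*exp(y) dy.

Integrate by parts once (u = y, dv = -5*exp(y) dy).
An antiderivative is F(y) = (-5*y + 5)*exp(y).
Then F(2) - F(0) = (-5*exp(2)) - (5) = -5*exp(2) - 5.

-5*exp(2) - 5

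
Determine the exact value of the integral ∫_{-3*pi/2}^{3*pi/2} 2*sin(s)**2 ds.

Use the identity sin^2(s) = (1 - cos(2*s))/2.
An antiderivative is F(s) = s - sin(2*s)/2.
Then F(3*pi/2) - F(-3*pi/2) = (3*pi/2) - (-3*pi/2) = 3*pi.

3*pi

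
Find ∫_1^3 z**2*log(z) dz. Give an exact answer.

-26/9 + 9*log(3)

Integrate by parts once (u = ln z, dv = z**2 dz).
An antiderivative is F(z) = z**3*(3*log(z) - 1)/9.
Then F(3) - F(1) = (-3 + 9*log(3)) - (-1/9) = -26/9 + 9*log(3).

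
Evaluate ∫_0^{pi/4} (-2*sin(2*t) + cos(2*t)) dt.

An antiderivative is F(t) = sin(2*t)/2 + cos(2*t).
Then F(pi/4) - F(0) = (1/2) - (1) = -1/2.

-1/2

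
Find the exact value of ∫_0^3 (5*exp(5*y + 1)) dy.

-exp(1) + exp(16)

Let u = 5*y + 1, so du = 5 dy. When y = 0, u = 1; when y = 3, u = 16.
The integral becomes ∫ exp(u) du from 1 to 16, with antiderivative exp(u).
Back in y: F(y) = exp(5*y + 1).
Then F(3) - F(0) = (exp(16)) - (exp(1)) = -exp(1) + exp(16).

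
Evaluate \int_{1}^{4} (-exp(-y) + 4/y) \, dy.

-exp(-1) + exp(-4) + 8*log(2)

An antiderivative is F(y) = 4*log(y) + exp(-y).
Then F(4) - F(1) = (exp(-4) + 8*log(2)) - (exp(-1)) = -exp(-1) + exp(-4) + 8*log(2).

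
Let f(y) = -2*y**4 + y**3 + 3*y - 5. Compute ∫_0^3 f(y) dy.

-1569/20

By the power rule, an antiderivative is F(y) = -2*y**5/5 + y**4/4 + 3*y**2/2 - 5*y.
Then F(3) - F(0) = (-1569/20) - (0) = -1569/20.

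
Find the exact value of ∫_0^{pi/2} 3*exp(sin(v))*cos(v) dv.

Let u = sin(v), so du = cos(v) dv. When v = 0, u = 0; when v = pi/2, u = 1.
The integral becomes 3·∫ exp(u) du from 0 to 1, with antiderivative 3*exp(u).
Back in v: F(v) = 3*exp(sin(v)).
Then F(pi/2) - F(0) = (3*E) - (3) = -3 + 3*E.

-3 + 3*E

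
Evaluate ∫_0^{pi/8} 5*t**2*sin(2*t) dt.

-5/4 - 5*sqrt(2)*pi**2/256 + 5*sqrt(2)*pi/32 + 5*sqrt(2)/8

Integrate by parts twice (u = t^2, dv = 5*sin(2*t) dt).
An antiderivative is F(t) = -5*t**2*cos(2*t)/2 + 5*t*sin(2*t)/2 + 5*cos(2*t)/4.
Then F(pi/8) - F(0) = (5*sqrt(2)*(-pi**2 + 8*pi + 32)/256) - (5/4) = -5/4 - 5*sqrt(2)*pi**2/256 + 5*sqrt(2)*pi/32 + 5*sqrt(2)/8.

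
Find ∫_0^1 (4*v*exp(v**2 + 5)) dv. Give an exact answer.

-2*(1 - exp(1))*exp(5)

Let u = v**2 + 5, so du = 2*v dv. When v = 0, u = 5; when v = 1, u = 6.
The integral becomes 2·∫ exp(u) du from 5 to 6, with antiderivative 2*exp(u).
Back in v: F(v) = 2*exp(v**2 + 5).
Then F(1) - F(0) = (2*exp(6)) - (2*exp(5)) = -2*(1 - exp(1))*exp(5).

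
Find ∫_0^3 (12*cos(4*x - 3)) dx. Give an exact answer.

Let u = 4*x - 3, so du = 4 dx. When x = 0, u = -3; when x = 3, u = 9.
The integral becomes 3·∫ cos(u) du from -3 to 9, with antiderivative 3*sin(u).
Back in x: F(x) = 3*sin(4*x - 3).
Then F(3) - F(0) = (3*sin(9)) - (-3*sin(3)) = 3*sin(3) + 3*sin(9).

3*sin(3) + 3*sin(9)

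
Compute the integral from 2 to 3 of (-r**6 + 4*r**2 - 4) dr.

By the power rule, an antiderivative is F(r) = -r**7/7 + 4*r**3/3 - 4*r.
Then F(3) - F(2) = (-2019/7) - (-328/21) = -5729/21.

-5729/21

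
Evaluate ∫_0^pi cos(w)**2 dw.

Use the identity cos^2(w) = (1 + cos(2*w))/2.
An antiderivative is F(w) = w/2 + sin(2*w)/4.
Then F(pi) - F(0) = (pi/2) - (0) = pi/2.

pi/2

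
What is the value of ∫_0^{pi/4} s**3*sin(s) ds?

Integrate by parts 3 times (u = s^3, dv = sin(s) ds).
An antiderivative is F(s) = -s**3*cos(s) + 3*s**2*sin(s) + 6*s*cos(s) - 6*sin(s).
Then F(pi/4) - F(0) = (sqrt(2)*(-384 - pi**3 + 12*pi**2 + 96*pi)/128) - (0) = sqrt(2)*(-384 - pi**3 + 12*pi**2 + 96*pi)/128.

sqrt(2)*(-384 - pi**3 + 12*pi**2 + 96*pi)/128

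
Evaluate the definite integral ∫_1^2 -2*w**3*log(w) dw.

15/8 - 8*log(2)

Integrate by parts once (u = ln w, dv = -2*w**3 dw).
An antiderivative is F(w) = -w**4*(4*log(w) - 1)/8.
Then F(2) - F(1) = (2 - 8*log(2)) - (1/8) = 15/8 - 8*log(2).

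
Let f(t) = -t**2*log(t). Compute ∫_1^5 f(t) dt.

124/9 - 125*log(5)/3

Integrate by parts once (u = ln t, dv = -t**2 dt).
An antiderivative is F(t) = -t**3*(3*log(t) - 1)/9.
Then F(5) - F(1) = (125/9 - 125*log(5)/3) - (1/9) = 124/9 - 125*log(5)/3.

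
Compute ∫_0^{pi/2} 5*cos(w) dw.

An antiderivative is F(w) = 5*sin(w).
Then F(pi/2) - F(0) = (5) - (0) = 5.

5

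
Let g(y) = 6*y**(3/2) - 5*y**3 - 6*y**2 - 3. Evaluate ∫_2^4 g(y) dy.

By the power rule, an antiderivative is F(y) = 12*y**(5/2)/5 - 5*y**4/4 - 2*y**3 - 3*y.
Then F(4) - F(2) = (-1916/5) - (-42 + 48*sqrt(2)/5) = -1706/5 - 48*sqrt(2)/5.

-1706/5 - 48*sqrt(2)/5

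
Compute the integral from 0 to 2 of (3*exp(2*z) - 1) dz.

-7/2 + 3*exp(4)/2

An antiderivative is F(z) = 3*exp(2*z)/2 - z.
Then F(2) - F(0) = (-2 + 3*exp(4)/2) - (3/2) = -7/2 + 3*exp(4)/2.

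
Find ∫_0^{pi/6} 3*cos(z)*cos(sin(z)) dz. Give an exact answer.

3*sin(1/2)

Let u = sin(z), so du = cos(z) dz. When z = 0, u = 0; when z = pi/6, u = 1/2.
The integral becomes 3·∫ cos(u) du from 0 to 1/2, with antiderivative 3*sin(u).
Back in z: F(z) = 3*sin(sin(z)).
Then F(pi/6) - F(0) = (3*sin(1/2)) - (0) = 3*sin(1/2).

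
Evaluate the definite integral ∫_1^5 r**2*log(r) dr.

Integrate by parts once (u = ln r, dv = r**2 dr).
An antiderivative is F(r) = r**3*(3*log(r) - 1)/9.
Then F(5) - F(1) = (-125/9 + 125*log(5)/3) - (-1/9) = -124/9 + 125*log(5)/3.

-124/9 + 125*log(5)/3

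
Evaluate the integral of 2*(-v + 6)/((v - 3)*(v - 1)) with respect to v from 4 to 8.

Factor the denominator: v**2 - 4*v + 3 = (v - 1)(v - 3).
Partial fractions: 2*(-v + 6)/((v - 3)*(v - 1)) = -5/(v - 1) + 3/(v - 3).
An antiderivative is F(v) = 3*log(v - 3) - 5*log(v - 1).
Then F(8) - F(4) = (-5*log(7) + 3*log(5)) - (-5*log(3)) = -5*log(7) + 3*log(5) + 5*log(3).

-5*log(7) + 3*log(5) + 5*log(3)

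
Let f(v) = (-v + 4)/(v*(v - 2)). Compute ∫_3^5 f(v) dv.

Factor the denominator: v**2 - 2*v = v(v - 2).
Partial fractions: (-v + 4)/(v*(v - 2)) = -2/v + 1/(v - 2).
An antiderivative is F(v) = -2*log(v) + log(v - 2).
Then F(5) - F(3) = (log(3/25)) - (-log(9)) = log(27/25).

log(27/25)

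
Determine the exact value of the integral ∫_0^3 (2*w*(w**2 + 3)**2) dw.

Let u = w**2 + 3, so du = 2*w dw. When w = 0, u = 3; when w = 3, u = 12.
The integral becomes ∫ u**2 du from 3 to 12, with antiderivative u**3/3.
Back in w: F(w) = (w**2 + 3)**3/3.
Then F(3) - F(0) = (576) - (9) = 567.

567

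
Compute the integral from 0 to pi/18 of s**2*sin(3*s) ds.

-2/27 - sqrt(3)*pi**2/1944 + pi/162 + sqrt(3)/27

Integrate by parts twice (u = s^2, dv = sin(3*s) ds).
An antiderivative is F(s) = -s**2*cos(3*s)/3 + 2*s*sin(3*s)/9 + 2*cos(3*s)/27.
Then F(pi/18) - F(0) = (-sqrt(3)*pi**2/1944 + pi/162 + sqrt(3)/27) - (2/27) = -2/27 - sqrt(3)*pi**2/1944 + pi/162 + sqrt(3)/27.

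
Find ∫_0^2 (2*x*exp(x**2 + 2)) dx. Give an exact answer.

-exp(2) + exp(6)

Let u = x**2 + 2, so du = 2*x dx. When x = 0, u = 2; when x = 2, u = 6.
The integral becomes ∫ exp(u) du from 2 to 6, with antiderivative exp(u).
Back in x: F(x) = exp(x**2 + 2).
Then F(2) - F(0) = (exp(6)) - (exp(2)) = -exp(2) + exp(6).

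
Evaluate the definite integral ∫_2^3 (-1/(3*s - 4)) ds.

An antiderivative is F(s) = -log(3*s - 4)/3.
Then F(3) - F(2) = (-log(5)/3) - (-log(2)/3) = -log(5)/3 + log(2)/3.

-log(5)/3 + log(2)/3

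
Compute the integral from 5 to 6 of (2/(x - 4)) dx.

An antiderivative is F(x) = 2*log(x - 4).
Then F(6) - F(5) = (log(4)) - (0) = log(4).

log(4)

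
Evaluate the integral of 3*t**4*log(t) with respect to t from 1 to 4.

Integrate by parts once (u = ln t, dv = 3*t**4 dt).
An antiderivative is F(t) = 3*t**5*(5*log(t) - 1)/25.
Then F(4) - F(1) = (-3072/25 + 6144*log(2)/5) - (-3/25) = -3069/25 + 6144*log(2)/5.

-3069/25 + 6144*log(2)/5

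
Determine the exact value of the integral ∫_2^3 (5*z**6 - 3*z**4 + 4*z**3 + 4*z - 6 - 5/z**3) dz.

3560173/2520

By the power rule, an antiderivative is F(z) = 5*z**7/7 - 3*z**5/5 + z**4 + 2*z**2 - 6*z + 5/(2*z**2).
Then F(3) - F(2) = (943501/630) - (23759/280) = 3560173/2520.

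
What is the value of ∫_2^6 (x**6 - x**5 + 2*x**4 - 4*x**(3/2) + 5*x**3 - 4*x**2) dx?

By the power rule, an antiderivative is F(x) = x**7/7 - x**6/6 - 8*x**(5/2)/5 + 2*x**5/5 + 5*x**4/4 - 4*x**3/3.
Then F(6) - F(2) = (1283004/35 - 288*sqrt(6)/5) - (3124/105 - 32*sqrt(2)/5) = -288*sqrt(6)/5 + 32*sqrt(2)/5 + 3845888/105.

-288*sqrt(6)/5 + 32*sqrt(2)/5 + 3845888/105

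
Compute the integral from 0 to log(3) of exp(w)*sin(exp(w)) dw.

cos(1) - cos(3)

Let u = exp(w), so du = exp(w) dw. When w = 0, u = 1; when w = log(3), u = 3.
The integral becomes ∫ sin(u) du from 1 to 3, with antiderivative -cos(u).
Back in w: F(w) = -cos(exp(w)).
Then F(log(3)) - F(0) = (-cos(3)) - (-cos(1)) = cos(1) - cos(3).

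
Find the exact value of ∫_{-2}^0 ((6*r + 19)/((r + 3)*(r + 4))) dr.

Factor the denominator: r**2 + 7*r + 12 = (r + 4)(r + 3).
Partial fractions: (6*r + 19)/((r + 3)*(r + 4)) = 5/(r + 4) + 1/(r + 3).
An antiderivative is F(r) = log(r + 3) + 5*log(r + 4).
Then F(0) - F(-2) = (log(3) + 10*log(2)) - (log(32)) = log(96).

log(96)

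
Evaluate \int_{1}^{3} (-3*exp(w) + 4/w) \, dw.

An antiderivative is F(w) = -3*exp(w) + 4*log(w).
Then F(3) - F(1) = (-3*exp(3) + log(81)) - (-3*exp(1)) = -3*exp(3) + log(81) + 3*exp(1).

-3*exp(3) + log(81) + 3*exp(1)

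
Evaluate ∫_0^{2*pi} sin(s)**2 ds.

pi

Use the identity sin^2(s) = (1 - cos(2*s))/2.
An antiderivative is F(s) = s/2 - sin(2*s)/4.
Then F(2*pi) - F(0) = (pi) - (0) = pi.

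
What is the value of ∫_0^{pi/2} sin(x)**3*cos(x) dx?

Let u = sin(x), so du = cos(x) dx. When x = 0, u = 0; when x = pi/2, u = 1.
The integral becomes ∫ u**3 du from 0 to 1, with antiderivative u**4/4.
Back in x: F(x) = sin(x)**4/4.
Then F(pi/2) - F(0) = (1/4) - (0) = 1/4.

1/4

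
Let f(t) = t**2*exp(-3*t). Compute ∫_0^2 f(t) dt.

2/27 - 50*exp(-6)/27

Integrate by parts twice (u = t^2, dv = exp(-3*t) dt).
An antiderivative is F(t) = (-9*t**2 - 6*t - 2)*exp(-3*t)/27.
Then F(2) - F(0) = (-50*exp(-6)/27) - (-2/27) = 2/27 - 50*exp(-6)/27.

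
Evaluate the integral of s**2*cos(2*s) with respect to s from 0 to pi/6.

Integrate by parts twice (u = s^2, dv = cos(2*s) ds).
An antiderivative is F(s) = s**2*sin(2*s)/2 + s*cos(2*s)/2 - sin(2*s)/4.
Then F(pi/6) - F(0) = (-sqrt(3)/8 + sqrt(3)*pi**2/144 + pi/24) - (0) = -sqrt(3)/8 + sqrt(3)*pi**2/144 + pi/24.

-sqrt(3)/8 + sqrt(3)*pi**2/144 + pi/24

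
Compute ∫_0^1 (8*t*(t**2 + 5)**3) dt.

Let u = t**2 + 5, so du = 2*t dt. When t = 0, u = 5; when t = 1, u = 6.
The integral becomes 4·∫ u**3 du from 5 to 6, with antiderivative u**4.
Back in t: F(t) = (t**2 + 5)**4.
Then F(1) - F(0) = (1296) - (625) = 671.

671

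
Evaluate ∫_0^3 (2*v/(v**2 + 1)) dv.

Let u = v**2 + 1, so du = 2*v dv. When v = 0, u = 1; when v = 3, u = 10.
The integral becomes ∫ 1/u du from 1 to 10, with antiderivative log(u).
Back in v: F(v) = log(v**2 + 1).
Then F(3) - F(0) = (log(10)) - (0) = log(10).

log(10)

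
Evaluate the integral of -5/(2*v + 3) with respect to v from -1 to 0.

-5*log(3)/2

An antiderivative is F(v) = -5*log(2*v + 3)/2.
Then F(0) - F(-1) = (-5*log(3)/2) - (0) = -5*log(3)/2.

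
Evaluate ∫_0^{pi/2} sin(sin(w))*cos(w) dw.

1 - cos(1)

Let u = sin(w), so du = cos(w) dw. When w = 0, u = 0; when w = pi/2, u = 1.
The integral becomes ∫ sin(u) du from 0 to 1, with antiderivative -cos(u).
Back in w: F(w) = -cos(sin(w)).
Then F(pi/2) - F(0) = (-cos(1)) - (-1) = 1 - cos(1).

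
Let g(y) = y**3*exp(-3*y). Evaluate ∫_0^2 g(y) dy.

Integrate by parts 3 times (u = y^3, dv = exp(-3*y) dy).
An antiderivative is F(y) = (-9*y**3 - 9*y**2 - 6*y - 2)*exp(-3*y)/27.
Then F(2) - F(0) = (-122*exp(-6)/27) - (-2/27) = 2/27 - 122*exp(-6)/27.

2/27 - 122*exp(-6)/27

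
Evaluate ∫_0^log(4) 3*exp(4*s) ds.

765/4

Let u = exp(s), so du = exp(s) ds. When s = 0, u = 1; when s = log(4), u = 4.
The integral becomes 3·∫ u**3 du from 1 to 4, with antiderivative 3*u**4/4.
Back in s: F(s) = 3*exp(4*s)/4.
Then F(log(4)) - F(0) = (192) - (3/4) = 765/4.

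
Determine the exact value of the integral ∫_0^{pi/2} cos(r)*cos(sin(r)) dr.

sin(1)

Let u = sin(r), so du = cos(r) dr. When r = 0, u = 0; when r = pi/2, u = 1.
The integral becomes ∫ cos(u) du from 0 to 1, with antiderivative sin(u).
Back in r: F(r) = sin(sin(r)).
Then F(pi/2) - F(0) = (sin(1)) - (0) = sin(1).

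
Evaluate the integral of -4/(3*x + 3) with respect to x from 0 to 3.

-8*log(2)/3

An antiderivative is F(x) = -4*log(3*x + 3)/3.
Then F(3) - F(0) = (-4*log(12)/3) - (-4*log(3)/3) = -8*log(2)/3.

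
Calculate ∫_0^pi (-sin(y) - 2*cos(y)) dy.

An antiderivative is F(y) = -2*sin(y) + cos(y).
Then F(pi) - F(0) = (-1) - (1) = -2.

-2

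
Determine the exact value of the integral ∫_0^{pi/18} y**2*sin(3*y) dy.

-2/27 - sqrt(3)*pi**2/1944 + pi/162 + sqrt(3)/27

Integrate by parts twice (u = y^2, dv = sin(3*y) dy).
An antiderivative is F(y) = -y**2*cos(3*y)/3 + 2*y*sin(3*y)/9 + 2*cos(3*y)/27.
Then F(pi/18) - F(0) = (-sqrt(3)*pi**2/1944 + pi/162 + sqrt(3)/27) - (2/27) = -2/27 - sqrt(3)*pi**2/1944 + pi/162 + sqrt(3)/27.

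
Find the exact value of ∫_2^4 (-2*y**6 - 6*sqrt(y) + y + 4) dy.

-32638/7 + 8*sqrt(2)

By the power rule, an antiderivative is F(y) = -2*y**7/7 - 4*y**(3/2) + y**2/2 + 4*y.
Then F(4) - F(2) = (-32824/7) - (-186/7 - 8*sqrt(2)) = -32638/7 + 8*sqrt(2).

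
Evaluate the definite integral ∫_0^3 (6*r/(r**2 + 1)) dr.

3*log(2) + 3*log(5)

Let u = r**2 + 1, so du = 2*r dr. When r = 0, u = 1; when r = 3, u = 10.
The integral becomes 3·∫ 1/u du from 1 to 10, with antiderivative 3*log(u).
Back in r: F(r) = 3*log(r**2 + 1).
Then F(3) - F(0) = (3*log(2) + 3*log(5)) - (0) = 3*log(2) + 3*log(5).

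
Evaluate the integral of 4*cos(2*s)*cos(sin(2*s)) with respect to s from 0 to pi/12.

2*sin(1/2)

Let u = sin(2*s), so du = 2*cos(2*s) ds. When s = 0, u = 0; when s = pi/12, u = 1/2.
The integral becomes 2·∫ cos(u) du from 0 to 1/2, with antiderivative 2*sin(u).
Back in s: F(s) = 2*sin(sin(2*s)).
Then F(pi/12) - F(0) = (2*sin(1/2)) - (0) = 2*sin(1/2).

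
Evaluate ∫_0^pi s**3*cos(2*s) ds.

Integrate by parts 3 times (u = s^3, dv = cos(2*s) ds).
An antiderivative is F(s) = s**3*sin(2*s)/2 + 3*s**2*cos(2*s)/4 - 3*s*sin(2*s)/4 - 3*cos(2*s)/8.
Then F(pi) - F(0) = (-3/8 + 3*pi**2/4) - (-3/8) = 3*pi**2/4.

3*pi**2/4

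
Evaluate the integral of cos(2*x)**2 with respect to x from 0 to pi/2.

Use the identity cos^2(2*x) = (1 + cos(4*x))/2.
An antiderivative is F(x) = x/2 + sin(4*x)/8.
Then F(pi/2) - F(0) = (pi/4) - (0) = pi/4.

pi/4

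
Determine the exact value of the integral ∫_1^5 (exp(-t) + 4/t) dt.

An antiderivative is F(t) = 4*log(t) - exp(-t).
Then F(5) - F(1) = (-exp(-5) + 4*log(5)) - (-exp(-1)) = -exp(-5) + exp(-1) + 4*log(5).

-exp(-5) + exp(-1) + 4*log(5)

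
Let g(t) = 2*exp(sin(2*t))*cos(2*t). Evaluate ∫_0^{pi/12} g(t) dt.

Let u = sin(2*t), so du = 2*cos(2*t) dt. When t = 0, u = 0; when t = pi/12, u = 1/2.
The integral becomes ∫ exp(u) du from 0 to 1/2, with antiderivative exp(u).
Back in t: F(t) = exp(sin(2*t)).
Then F(pi/12) - F(0) = (exp(1/2)) - (1) = -1 + exp(1/2).

-1 + exp(1/2)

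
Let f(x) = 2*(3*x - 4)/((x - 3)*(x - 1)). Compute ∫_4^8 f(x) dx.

-log(3) + log(7) + 5*log(5)

Factor the denominator: x**2 - 4*x + 3 = (x - 1)(x - 3).
Partial fractions: 2*(3*x - 4)/((x - 3)*(x - 1)) = 1/(x - 1) + 5/(x - 3).
An antiderivative is F(x) = 5*log(x - 3) + log(x - 1).
Then F(8) - F(4) = (log(7) + 5*log(5)) - (log(3)) = -log(3) + log(7) + 5*log(5).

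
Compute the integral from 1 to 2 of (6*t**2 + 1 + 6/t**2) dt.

By the power rule, an antiderivative is F(t) = 2*t**3 + t - 6/t.
Then F(2) - F(1) = (15) - (-3) = 18.

18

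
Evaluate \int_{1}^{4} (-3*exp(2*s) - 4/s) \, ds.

An antiderivative is F(s) = -3*exp(2*s)/2 - 4*log(s).
Then F(4) - F(1) = (-3*exp(8)/2 - 8*log(2)) - (-3*exp(2)/2) = -3*exp(8)/2 - 8*log(2) + 3*exp(2)/2.

-3*exp(8)/2 - 8*log(2) + 3*exp(2)/2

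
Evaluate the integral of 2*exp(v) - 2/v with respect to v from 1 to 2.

-2*exp(1) - 2*log(2) + 2*exp(2)

An antiderivative is F(v) = 2*exp(v) - 2*log(v).
Then F(2) - F(1) = (-2*log(2) + 2*exp(2)) - (2*exp(1)) = -2*exp(1) - 2*log(2) + 2*exp(2).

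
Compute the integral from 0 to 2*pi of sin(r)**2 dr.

Use the identity sin^2(r) = (1 - cos(2*r))/2.
An antiderivative is F(r) = r/2 - sin(2*r)/4.
Then F(2*pi) - F(0) = (pi) - (0) = pi.

pi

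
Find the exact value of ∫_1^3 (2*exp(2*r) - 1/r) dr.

-exp(2) - log(3) + exp(6)

An antiderivative is F(r) = exp(2*r) - log(r).
Then F(3) - F(1) = (-log(3) + exp(6)) - (exp(2)) = -exp(2) - log(3) + exp(6).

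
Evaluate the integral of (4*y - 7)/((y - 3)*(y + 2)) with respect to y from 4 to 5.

-3*log(3) - 2*log(2) + 3*log(7)

Factor the denominator: y**2 - y - 6 = (y + 2)(y - 3).
Partial fractions: (4*y - 7)/((y - 3)*(y + 2)) = 3/(y + 2) + 1/(y - 3).
An antiderivative is F(y) = log(y - 3) + 3*log(y + 2).
Then F(5) - F(4) = (log(2) + 3*log(7)) - (3*log(2) + 3*log(3)) = -3*log(3) - 2*log(2) + 3*log(7).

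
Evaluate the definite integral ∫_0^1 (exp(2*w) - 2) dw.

An antiderivative is F(w) = exp(2*w)/2 - 2*w.
Then F(1) - F(0) = (-2 + exp(2)/2) - (1/2) = -5/2 + exp(2)/2.

-5/2 + exp(2)/2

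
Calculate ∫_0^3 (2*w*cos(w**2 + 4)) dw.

sin(13) - sin(4)

Let u = w**2 + 4, so du = 2*w dw. When w = 0, u = 4; when w = 3, u = 13.
The integral becomes ∫ cos(u) du from 4 to 13, with antiderivative sin(u).
Back in w: F(w) = sin(w**2 + 4).
Then F(3) - F(0) = (sin(13)) - (sin(4)) = sin(13) - sin(4).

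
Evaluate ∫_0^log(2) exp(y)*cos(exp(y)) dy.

Let u = exp(y), so du = exp(y) dy. When y = 0, u = 1; when y = log(2), u = 2.
The integral becomes ∫ cos(u) du from 1 to 2, with antiderivative sin(u).
Back in y: F(y) = sin(exp(y)).
Then F(log(2)) - F(0) = (sin(2)) - (sin(1)) = -sin(1) + sin(2).

-sin(1) + sin(2)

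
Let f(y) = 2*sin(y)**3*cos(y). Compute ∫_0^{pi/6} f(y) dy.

Let u = sin(y), so du = cos(y) dy. When y = 0, u = 0; when y = pi/6, u = 1/2.
The integral becomes 2·∫ u**3 du from 0 to 1/2, with antiderivative u**4/2.
Back in y: F(y) = sin(y)**4/2.
Then F(pi/6) - F(0) = (1/32) - (0) = 1/32.

1/32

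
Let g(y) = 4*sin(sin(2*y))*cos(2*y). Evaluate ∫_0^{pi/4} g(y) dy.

Let u = sin(2*y), so du = 2*cos(2*y) dy. When y = 0, u = 0; when y = pi/4, u = 1.
The integral becomes 2·∫ sin(u) du from 0 to 1, with antiderivative -2*cos(u).
Back in y: F(y) = -2*cos(sin(2*y)).
Then F(pi/4) - F(0) = (-2*cos(1)) - (-2) = 2 - 2*cos(1).

2 - 2*cos(1)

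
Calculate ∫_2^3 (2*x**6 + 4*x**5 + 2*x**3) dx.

By the power rule, an antiderivative is F(x) = 2*x**7/7 + 2*x**6/3 + x**4/2.
Then F(3) - F(2) = (16119/14) - (1832/21) = 44693/42.

44693/42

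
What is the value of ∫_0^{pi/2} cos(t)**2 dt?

pi/4

Use the identity cos^2(t) = (1 + cos(2*t))/2.
An antiderivative is F(t) = t/2 + sin(2*t)/4.
Then F(pi/2) - F(0) = (pi/4) - (0) = pi/4.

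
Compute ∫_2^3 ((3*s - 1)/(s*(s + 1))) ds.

Factor the denominator: s**2 + s = (s + 1)s.
Partial fractions: (3*s - 1)/(s*(s + 1)) = 4/(s + 1) - 1/s.
An antiderivative is F(s) = -log(s) + 4*log(s + 1).
Then F(3) - F(2) = (-log(3) + 8*log(2)) - (log(81/2)) = -5*log(3) + 9*log(2).

-5*log(3) + 9*log(2)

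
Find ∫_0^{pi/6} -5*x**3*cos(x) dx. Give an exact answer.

Integrate by parts 3 times (u = x^3, dv = -5*cos(x) dx).
An antiderivative is F(x) = -5*x**3*sin(x) - 15*x**2*cos(x) + 30*x*sin(x) + 30*cos(x).
Then F(pi/6) - F(0) = (-5*sqrt(3)*pi**2/24 - 5*pi**3/432 + 5*pi/2 + 15*sqrt(3)) - (30) = -30 - 5*sqrt(3)*pi**2/24 - 5*pi**3/432 + 5*pi/2 + 15*sqrt(3).

-30 - 5*sqrt(3)*pi**2/24 - 5*pi**3/432 + 5*pi/2 + 15*sqrt(3)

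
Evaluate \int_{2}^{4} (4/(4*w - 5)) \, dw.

An antiderivative is F(w) = log(4*w - 5).
Then F(4) - F(2) = (log(11)) - (log(3)) = log(11/3).

log(11/3)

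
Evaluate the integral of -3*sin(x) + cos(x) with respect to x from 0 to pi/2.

-2

An antiderivative is F(x) = sin(x) + 3*cos(x).
Then F(pi/2) - F(0) = (1) - (3) = -2.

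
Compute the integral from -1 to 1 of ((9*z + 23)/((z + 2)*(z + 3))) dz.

4*log(2) + 5*log(3)

Factor the denominator: z**2 + 5*z + 6 = (z + 3)(z + 2).
Partial fractions: (9*z + 23)/((z + 2)*(z + 3)) = 4/(z + 3) + 5/(z + 2).
An antiderivative is F(z) = 5*log(z + 2) + 4*log(z + 3).
Then F(1) - F(-1) = (5*log(3) + 8*log(2)) - (log(16)) = 4*log(2) + 5*log(3).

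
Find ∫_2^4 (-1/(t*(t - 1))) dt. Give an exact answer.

Factor the denominator: t**2 - t = t(t - 1).
Partial fractions: -1/(t*(t - 1)) = 1/t - 1/(t - 1).
An antiderivative is F(t) = log(t) - log(t - 1).
Then F(4) - F(2) = (log(4/3)) - (log(2)) = log(2/3).

log(2/3)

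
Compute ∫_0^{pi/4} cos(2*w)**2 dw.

pi/8

Use the identity cos^2(2*w) = (1 + cos(4*w))/2.
An antiderivative is F(w) = w/2 + sin(4*w)/8.
Then F(pi/4) - F(0) = (pi/8) - (0) = pi/8.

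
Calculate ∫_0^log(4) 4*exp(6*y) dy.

2730

Let u = exp(y), so du = exp(y) dy. When y = 0, u = 1; when y = log(4), u = 4.
The integral becomes 4·∫ u**5 du from 1 to 4, with antiderivative 2*u**6/3.
Back in y: F(y) = 2*exp(6*y)/3.
Then F(log(4)) - F(0) = (8192/3) - (2/3) = 2730.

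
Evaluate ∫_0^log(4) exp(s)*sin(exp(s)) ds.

cos(1) - cos(4)

Let u = exp(s), so du = exp(s) ds. When s = 0, u = 1; when s = log(4), u = 4.
The integral becomes ∫ sin(u) du from 1 to 4, with antiderivative -cos(u).
Back in s: F(s) = -cos(exp(s)).
Then F(log(4)) - F(0) = (-cos(4)) - (-cos(1)) = cos(1) - cos(4).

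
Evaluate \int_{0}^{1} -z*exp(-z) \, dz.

-1 + 2*exp(-1)

Integrate by parts once (u = z, dv = -exp(-z) dz).
An antiderivative is F(z) = (z + 1)*exp(-z).
Then F(1) - F(0) = (2*exp(-1)) - (1) = -1 + 2*exp(-1).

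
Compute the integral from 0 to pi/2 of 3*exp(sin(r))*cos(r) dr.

-3 + 3*E

Let u = sin(r), so du = cos(r) dr. When r = 0, u = 0; when r = pi/2, u = 1.
The integral becomes 3·∫ exp(u) du from 0 to 1, with antiderivative 3*exp(u).
Back in r: F(r) = 3*exp(sin(r)).
Then F(pi/2) - F(0) = (3*E) - (3) = -3 + 3*E.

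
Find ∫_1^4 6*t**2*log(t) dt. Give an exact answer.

Integrate by parts once (u = ln t, dv = 6*t**2 dt).
An antiderivative is F(t) = 2*t**3*(3*log(t) - 1)/3.
Then F(4) - F(1) = (-128/3 + 256*log(2)) - (-2/3) = -42 + 256*log(2).

-42 + 256*log(2)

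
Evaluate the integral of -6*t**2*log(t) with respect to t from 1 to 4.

42 - 256*log(2)

Integrate by parts once (u = ln t, dv = -6*t**2 dt).
An antiderivative is F(t) = -2*t**3*(3*log(t) - 1)/3.
Then F(4) - F(1) = (128/3 - 256*log(2)) - (2/3) = 42 - 256*log(2).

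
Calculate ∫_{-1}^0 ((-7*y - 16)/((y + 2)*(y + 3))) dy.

-5*log(3) + 3*log(2)

Factor the denominator: y**2 + 5*y + 6 = (y + 3)(y + 2).
Partial fractions: (-7*y - 16)/((y + 2)*(y + 3)) = -5/(y + 3) - 2/(y + 2).
An antiderivative is F(y) = -2*log(y + 2) - 5*log(y + 3).
Then F(0) - F(-1) = (-5*log(3) - 2*log(2)) - (-log(32)) = -5*log(3) + 3*log(2).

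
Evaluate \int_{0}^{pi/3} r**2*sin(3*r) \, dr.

-4/27 + pi**2/27

Integrate by parts twice (u = r^2, dv = sin(3*r) dr).
An antiderivative is F(r) = -r**2*cos(3*r)/3 + 2*r*sin(3*r)/9 + 2*cos(3*r)/27.
Then F(pi/3) - F(0) = (-2/27 + pi**2/27) - (2/27) = -4/27 + pi**2/27.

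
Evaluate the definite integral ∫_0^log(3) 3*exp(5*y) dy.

Let u = exp(y), so du = exp(y) dy. When y = 0, u = 1; when y = log(3), u = 3.
The integral becomes 3·∫ u**4 du from 1 to 3, with antiderivative 3*u**5/5.
Back in y: F(y) = 3*exp(5*y)/5.
Then F(log(3)) - F(0) = (729/5) - (3/5) = 726/5.

726/5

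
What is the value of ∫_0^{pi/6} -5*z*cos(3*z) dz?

5/9 - 5*pi/18

Integrate by parts once (u = z, dv = -5*cos(3*z) dz).
An antiderivative is F(z) = -5*z*sin(3*z)/3 - 5*cos(3*z)/9.
Then F(pi/6) - F(0) = (-5*pi/18) - (-5/9) = 5/9 - 5*pi/18.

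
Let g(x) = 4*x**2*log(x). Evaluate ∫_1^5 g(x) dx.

-496/9 + 500*log(5)/3

Integrate by parts once (u = ln x, dv = 4*x**2 dx).
An antiderivative is F(x) = 4*x**3*(3*log(x) - 1)/9.
Then F(5) - F(1) = (-500/9 + 500*log(5)/3) - (-4/9) = -496/9 + 500*log(5)/3.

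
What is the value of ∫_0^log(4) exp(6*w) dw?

1365/2

Let u = exp(w), so du = exp(w) dw. When w = 0, u = 1; when w = log(4), u = 4.
The integral becomes ∫ u**5 du from 1 to 4, with antiderivative u**6/6.
Back in w: F(w) = exp(6*w)/6.
Then F(log(4)) - F(0) = (2048/3) - (1/6) = 1365/2.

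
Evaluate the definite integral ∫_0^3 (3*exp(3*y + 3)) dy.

-exp(3) + exp(12)

Let u = 3*y + 3, so du = 3 dy. When y = 0, u = 3; when y = 3, u = 12.
The integral becomes ∫ exp(u) du from 3 to 12, with antiderivative exp(u).
Back in y: F(y) = exp(3*y + 3).
Then F(3) - F(0) = (exp(12)) - (exp(3)) = -exp(3) + exp(12).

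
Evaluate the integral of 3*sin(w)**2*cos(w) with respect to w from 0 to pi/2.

1

Let u = sin(w), so du = cos(w) dw. When w = 0, u = 0; when w = pi/2, u = 1.
The integral becomes 3·∫ u**2 du from 0 to 1, with antiderivative u**3.
Back in w: F(w) = sin(w)**3.
Then F(pi/2) - F(0) = (1) - (0) = 1.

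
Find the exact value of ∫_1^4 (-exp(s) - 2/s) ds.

An antiderivative is F(s) = -exp(s) - 2*log(s).
Then F(4) - F(1) = (-exp(4) - log(16)) - (-exp(1)) = -exp(4) - log(16) + exp(1).

-exp(4) - log(16) + exp(1)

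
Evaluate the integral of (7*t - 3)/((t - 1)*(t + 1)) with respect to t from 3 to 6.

-12*log(2) + 2*log(5) + 5*log(7)

Factor the denominator: t**2 - 1 = (t + 1)(t - 1).
Partial fractions: (7*t - 3)/((t - 1)*(t + 1)) = 5/(t + 1) + 2/(t - 1).
An antiderivative is F(t) = 2*log(t - 1) + 5*log(t + 1).
Then F(6) - F(3) = (2*log(5) + 5*log(7)) - (12*log(2)) = -12*log(2) + 2*log(5) + 5*log(7).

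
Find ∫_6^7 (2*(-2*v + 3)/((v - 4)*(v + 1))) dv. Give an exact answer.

-4*log(2) - 2*log(3) + 2*log(7)

Factor the denominator: v**2 - 3*v - 4 = (v + 1)(v - 4).
Partial fractions: 2*(-2*v + 3)/((v - 4)*(v + 1)) = -2/(v + 1) - 2/(v - 4).
An antiderivative is F(v) = -2*log(v - 4) - 2*log(v + 1).
Then F(7) - F(6) = (-6*log(2) - 2*log(3)) - (-2*log(7) - 2*log(2)) = -4*log(2) - 2*log(3) + 2*log(7).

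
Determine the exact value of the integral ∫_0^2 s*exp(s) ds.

Integrate by parts once (u = s, dv = exp(s) ds).
An antiderivative is F(s) = (s - 1)*exp(s).
Then F(2) - F(0) = (exp(2)) - (-1) = 1 + exp(2).

1 + exp(2)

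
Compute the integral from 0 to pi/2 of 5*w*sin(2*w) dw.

Integrate by parts once (u = w, dv = 5*sin(2*w) dw).
An antiderivative is F(w) = -5*w*cos(2*w)/2 + 5*sin(2*w)/4.
Then F(pi/2) - F(0) = (5*pi/4) - (0) = 5*pi/4.

5*pi/4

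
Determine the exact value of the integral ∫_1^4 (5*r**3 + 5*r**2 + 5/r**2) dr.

By the power rule, an antiderivative is F(r) = 5*r**4/4 + 5*r**3/3 - 5/r.
Then F(4) - F(1) = (5105/12) - (-25/12) = 855/2.

855/2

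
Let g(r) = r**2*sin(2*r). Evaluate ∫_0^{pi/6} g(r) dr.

Integrate by parts twice (u = r^2, dv = sin(2*r) dr).
An antiderivative is F(r) = -r**2*cos(2*r)/2 + r*sin(2*r)/2 + cos(2*r)/4.
Then F(pi/6) - F(0) = (-pi**2/144 + 1/8 + sqrt(3)*pi/24) - (1/4) = -1/8 - pi**2/144 + sqrt(3)*pi/24.

-1/8 - pi**2/144 + sqrt(3)*pi/24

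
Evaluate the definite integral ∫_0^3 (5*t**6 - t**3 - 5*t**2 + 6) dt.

42417/28

By the power rule, an antiderivative is F(t) = 5*t**7/7 - t**4/4 - 5*t**3/3 + 6*t.
Then F(3) - F(0) = (42417/28) - (0) = 42417/28.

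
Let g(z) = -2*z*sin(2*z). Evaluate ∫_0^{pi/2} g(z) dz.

-pi/2

Integrate by parts once (u = z, dv = -2*sin(2*z) dz).
An antiderivative is F(z) = z*cos(2*z) - sin(2*z)/2.
Then F(pi/2) - F(0) = (-pi/2) - (0) = -pi/2.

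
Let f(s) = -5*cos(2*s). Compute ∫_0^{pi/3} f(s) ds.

An antiderivative is F(s) = -5*sin(2*s)/2.
Then F(pi/3) - F(0) = (-5*sqrt(3)/4) - (0) = -5*sqrt(3)/4.

-5*sqrt(3)/4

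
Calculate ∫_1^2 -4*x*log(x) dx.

Integrate by parts once (u = ln x, dv = -4*x dx).
An antiderivative is F(x) = -x**2*(2*log(x) - 1).
Then F(2) - F(1) = (4 - 8*log(2)) - (1) = 3 - 8*log(2).

3 - 8*log(2)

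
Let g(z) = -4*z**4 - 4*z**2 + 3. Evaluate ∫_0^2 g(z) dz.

-454/15

By the power rule, an antiderivative is F(z) = -4*z**5/5 - 4*z**3/3 + 3*z.
Then F(2) - F(0) = (-454/15) - (0) = -454/15.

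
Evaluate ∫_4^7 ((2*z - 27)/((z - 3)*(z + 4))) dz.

-21*log(2) + 5*log(11)

Factor the denominator: z**2 + z - 12 = (z + 4)(z - 3).
Partial fractions: (2*z - 27)/((z - 3)*(z + 4)) = 5/(z + 4) - 3/(z - 3).
An antiderivative is F(z) = -3*log(z - 3) + 5*log(z + 4).
Then F(7) - F(4) = (-6*log(2) + 5*log(11)) - (15*log(2)) = -21*log(2) + 5*log(11).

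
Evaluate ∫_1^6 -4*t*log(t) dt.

-72*log(3) - 72*log(2) + 35

Integrate by parts once (u = ln t, dv = -4*t dt).
An antiderivative is F(t) = -t**2*(2*log(t) - 1).
Then F(6) - F(1) = (-72*log(3) - 72*log(2) + 36) - (1) = -72*log(3) - 72*log(2) + 35.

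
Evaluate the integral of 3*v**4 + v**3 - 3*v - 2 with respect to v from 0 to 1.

-53/20

By the power rule, an antiderivative is F(v) = 3*v**5/5 + v**4/4 - 3*v**2/2 - 2*v.
Then F(1) - F(0) = (-53/20) - (0) = -53/20.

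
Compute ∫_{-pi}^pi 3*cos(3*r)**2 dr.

Use the identity cos^2(3*r) = (1 + cos(6*r))/2.
An antiderivative is F(r) = 3*r/2 + sin(6*r)/4.
Then F(pi) - F(-pi) = (3*pi/2) - (-3*pi/2) = 3*pi.

3*pi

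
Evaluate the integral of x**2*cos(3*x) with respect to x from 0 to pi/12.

Integrate by parts twice (u = x^2, dv = cos(3*x) dx).
An antiderivative is F(x) = x**2*sin(3*x)/3 + 2*x*cos(3*x)/9 - 2*sin(3*x)/27.
Then F(pi/12) - F(0) = (sqrt(2)*(-32 + pi**2 + 8*pi)/864) - (0) = sqrt(2)*(-32 + pi**2 + 8*pi)/864.

sqrt(2)*(-32 + pi**2 + 8*pi)/864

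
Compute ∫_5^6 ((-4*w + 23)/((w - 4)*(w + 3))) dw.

Factor the denominator: w**2 - w - 12 = (w + 3)(w - 4).
Partial fractions: (-4*w + 23)/((w - 4)*(w + 3)) = -5/(w + 3) + 1/(w - 4).
An antiderivative is F(w) = log(w - 4) - 5*log(w + 3).
Then F(6) - F(5) = (-10*log(3) + log(2)) - (-15*log(2)) = -10*log(3) + 16*log(2).

-10*log(3) + 16*log(2)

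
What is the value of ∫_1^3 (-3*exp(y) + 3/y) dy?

-3*exp(3) + 3*log(3) + 3*exp(1)

An antiderivative is F(y) = -3*exp(y) + 3*log(y).
Then F(3) - F(1) = (-3*exp(3) + 3*log(3)) - (-3*exp(1)) = -3*exp(3) + 3*log(3) + 3*exp(1).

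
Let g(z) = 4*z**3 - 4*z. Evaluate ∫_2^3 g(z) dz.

By the power rule, an antiderivative is F(z) = z**4 - 2*z**2.
Then F(3) - F(2) = (63) - (8) = 55.

55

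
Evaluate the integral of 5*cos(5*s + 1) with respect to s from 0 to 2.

sin(11) - sin(1)

Let u = 5*s + 1, so du = 5 ds. When s = 0, u = 1; when s = 2, u = 11.
The integral becomes ∫ cos(u) du from 1 to 11, with antiderivative sin(u).
Back in s: F(s) = sin(5*s + 1).
Then F(2) - F(0) = (sin(11)) - (sin(1)) = sin(11) - sin(1).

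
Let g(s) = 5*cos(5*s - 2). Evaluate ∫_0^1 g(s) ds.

sin(3) + sin(2)

Let u = 5*s - 2, so du = 5 ds. When s = 0, u = -2; when s = 1, u = 3.
The integral becomes ∫ cos(u) du from -2 to 3, with antiderivative sin(u).
Back in s: F(s) = sin(5*s - 2).
Then F(1) - F(0) = (sin(3)) - (-sin(2)) = sin(3) + sin(2).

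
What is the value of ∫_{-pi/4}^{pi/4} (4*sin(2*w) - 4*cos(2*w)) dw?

-4

An antiderivative is F(w) = -2*sin(2*w) - 2*cos(2*w).
Then F(pi/4) - F(-pi/4) = (-2) - (2) = -4.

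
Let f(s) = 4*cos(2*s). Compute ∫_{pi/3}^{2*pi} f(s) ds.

An antiderivative is F(s) = 2*sin(2*s).
Then F(2*pi) - F(pi/3) = (0) - (sqrt(3)) = -sqrt(3).

-sqrt(3)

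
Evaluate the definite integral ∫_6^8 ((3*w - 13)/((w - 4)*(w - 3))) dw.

Factor the denominator: w**2 - 7*w + 12 = (w - 3)(w - 4).
Partial fractions: (3*w - 13)/((w - 4)*(w - 3)) = 4/(w - 3) - 1/(w - 4).
An antiderivative is F(w) = -log(w - 4) + 4*log(w - 3).
Then F(8) - F(6) = (-2*log(2) + 4*log(5)) - (log(81/2)) = -4*log(3) - log(2) + 4*log(5).

-4*log(3) - log(2) + 4*log(5)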